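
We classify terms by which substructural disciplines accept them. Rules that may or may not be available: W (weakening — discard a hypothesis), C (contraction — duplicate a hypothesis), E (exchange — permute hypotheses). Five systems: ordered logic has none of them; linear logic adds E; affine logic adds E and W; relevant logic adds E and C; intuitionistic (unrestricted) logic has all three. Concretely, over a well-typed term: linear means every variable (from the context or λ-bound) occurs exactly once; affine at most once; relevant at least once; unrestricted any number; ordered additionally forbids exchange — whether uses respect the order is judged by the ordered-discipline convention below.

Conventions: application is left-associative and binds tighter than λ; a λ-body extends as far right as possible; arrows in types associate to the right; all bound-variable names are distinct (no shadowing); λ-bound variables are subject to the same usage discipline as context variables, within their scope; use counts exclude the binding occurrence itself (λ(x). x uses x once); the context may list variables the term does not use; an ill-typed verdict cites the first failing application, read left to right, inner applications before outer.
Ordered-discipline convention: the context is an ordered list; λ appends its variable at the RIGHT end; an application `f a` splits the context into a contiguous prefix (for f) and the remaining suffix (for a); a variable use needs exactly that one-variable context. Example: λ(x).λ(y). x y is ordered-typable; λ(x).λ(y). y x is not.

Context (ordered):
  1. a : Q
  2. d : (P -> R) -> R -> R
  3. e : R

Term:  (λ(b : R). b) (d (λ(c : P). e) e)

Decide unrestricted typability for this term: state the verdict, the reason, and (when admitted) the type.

yes — type-checks (R) and nothing is barred; term : R
usage: a ×0, d ×1, e ×2, b (bound) ×1, c (bound) ×0
order of uses: b, d, e, e
typing: well-typed at R
per-discipline verdicts: ordered ✗ · linear ✗ · affine ✗ · relevant ✗ · unrestricted ✓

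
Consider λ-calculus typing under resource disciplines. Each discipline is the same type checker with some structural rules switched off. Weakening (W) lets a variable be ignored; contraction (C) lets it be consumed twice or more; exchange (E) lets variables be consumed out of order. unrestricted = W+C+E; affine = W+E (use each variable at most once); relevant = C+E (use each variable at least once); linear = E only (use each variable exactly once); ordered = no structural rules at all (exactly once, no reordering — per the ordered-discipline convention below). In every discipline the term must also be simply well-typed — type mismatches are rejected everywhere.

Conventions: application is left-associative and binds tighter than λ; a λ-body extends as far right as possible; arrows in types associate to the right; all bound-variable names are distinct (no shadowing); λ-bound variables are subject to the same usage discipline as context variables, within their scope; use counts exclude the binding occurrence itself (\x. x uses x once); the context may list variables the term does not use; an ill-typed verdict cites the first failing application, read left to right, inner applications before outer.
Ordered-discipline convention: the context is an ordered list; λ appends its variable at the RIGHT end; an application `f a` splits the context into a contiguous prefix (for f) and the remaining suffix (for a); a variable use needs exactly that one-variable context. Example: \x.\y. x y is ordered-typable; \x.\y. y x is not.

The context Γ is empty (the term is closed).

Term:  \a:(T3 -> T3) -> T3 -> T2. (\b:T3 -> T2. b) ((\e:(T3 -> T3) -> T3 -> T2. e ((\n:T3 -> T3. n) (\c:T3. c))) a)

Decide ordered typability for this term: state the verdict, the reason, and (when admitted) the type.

yes — one use each (a, b, e, n, c); ordered split holds; term : ((T3 -> T3) -> T3 -> T2) -> T3 -> T2
counts: a (bound)=1, b (bound)=1, e (bound)=1, n (bound)=1, c (bound)=1
order of uses: b, e, n, c, a
typing: the term checks, with type ((T3 -> T3) -> T3 -> T2) -> T3 -> T2
across the five disciplines: ordered ✓ · linear ✓ · affine ✓ · relevant ✓ · unrestricted ✓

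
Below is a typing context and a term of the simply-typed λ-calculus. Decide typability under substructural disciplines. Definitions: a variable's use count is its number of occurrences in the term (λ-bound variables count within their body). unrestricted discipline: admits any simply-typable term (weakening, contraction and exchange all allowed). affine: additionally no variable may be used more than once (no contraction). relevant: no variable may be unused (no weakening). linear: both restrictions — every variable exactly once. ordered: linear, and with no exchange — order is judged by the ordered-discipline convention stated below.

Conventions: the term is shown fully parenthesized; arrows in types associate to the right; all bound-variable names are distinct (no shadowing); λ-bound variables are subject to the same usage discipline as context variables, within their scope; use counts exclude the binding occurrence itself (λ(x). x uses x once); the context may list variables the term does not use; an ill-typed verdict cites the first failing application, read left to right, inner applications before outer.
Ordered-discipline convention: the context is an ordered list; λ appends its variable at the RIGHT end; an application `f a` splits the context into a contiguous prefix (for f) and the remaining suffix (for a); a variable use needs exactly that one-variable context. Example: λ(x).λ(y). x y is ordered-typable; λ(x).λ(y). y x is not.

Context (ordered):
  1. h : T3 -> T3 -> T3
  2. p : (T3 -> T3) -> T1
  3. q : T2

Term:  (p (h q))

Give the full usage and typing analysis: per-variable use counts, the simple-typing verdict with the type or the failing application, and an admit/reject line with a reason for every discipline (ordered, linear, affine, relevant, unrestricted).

use counts: h=1, p=1, q=1
uses in reading order: p, h, q
typing: ill-typed: an application expects T3 but receives T2
ordered: ✗ — a type mismatch blocks all five
linear: ✗ — the type mismatch rejects it
affine: ✗ — not simply typable
relevant: ✗ — fails simple typing
unrestricted: ✗ — a type mismatch blocks all five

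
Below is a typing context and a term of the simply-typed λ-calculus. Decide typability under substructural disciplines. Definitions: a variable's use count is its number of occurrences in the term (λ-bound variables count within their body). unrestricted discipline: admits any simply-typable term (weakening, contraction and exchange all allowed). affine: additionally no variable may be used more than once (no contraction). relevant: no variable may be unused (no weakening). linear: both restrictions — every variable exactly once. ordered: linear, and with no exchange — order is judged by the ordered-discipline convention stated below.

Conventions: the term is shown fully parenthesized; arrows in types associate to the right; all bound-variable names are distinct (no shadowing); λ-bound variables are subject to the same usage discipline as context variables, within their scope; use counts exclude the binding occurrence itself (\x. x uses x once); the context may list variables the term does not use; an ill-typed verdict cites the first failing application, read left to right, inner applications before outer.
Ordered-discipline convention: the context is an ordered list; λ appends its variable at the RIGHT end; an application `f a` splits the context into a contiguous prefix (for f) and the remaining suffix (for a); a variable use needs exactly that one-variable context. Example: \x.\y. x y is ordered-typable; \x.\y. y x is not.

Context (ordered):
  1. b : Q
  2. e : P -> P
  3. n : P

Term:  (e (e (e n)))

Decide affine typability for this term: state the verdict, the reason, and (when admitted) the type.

no — e ×3 used more than once (contraction)
usage: b: 0, e: 3, n: 1
use order (left to right): e, e, e, n
typing: well-typed — term : P
across the five disciplines: ordered ✗ | linear ✗ | affine ✗ | relevant ✗ | unrestricted ✓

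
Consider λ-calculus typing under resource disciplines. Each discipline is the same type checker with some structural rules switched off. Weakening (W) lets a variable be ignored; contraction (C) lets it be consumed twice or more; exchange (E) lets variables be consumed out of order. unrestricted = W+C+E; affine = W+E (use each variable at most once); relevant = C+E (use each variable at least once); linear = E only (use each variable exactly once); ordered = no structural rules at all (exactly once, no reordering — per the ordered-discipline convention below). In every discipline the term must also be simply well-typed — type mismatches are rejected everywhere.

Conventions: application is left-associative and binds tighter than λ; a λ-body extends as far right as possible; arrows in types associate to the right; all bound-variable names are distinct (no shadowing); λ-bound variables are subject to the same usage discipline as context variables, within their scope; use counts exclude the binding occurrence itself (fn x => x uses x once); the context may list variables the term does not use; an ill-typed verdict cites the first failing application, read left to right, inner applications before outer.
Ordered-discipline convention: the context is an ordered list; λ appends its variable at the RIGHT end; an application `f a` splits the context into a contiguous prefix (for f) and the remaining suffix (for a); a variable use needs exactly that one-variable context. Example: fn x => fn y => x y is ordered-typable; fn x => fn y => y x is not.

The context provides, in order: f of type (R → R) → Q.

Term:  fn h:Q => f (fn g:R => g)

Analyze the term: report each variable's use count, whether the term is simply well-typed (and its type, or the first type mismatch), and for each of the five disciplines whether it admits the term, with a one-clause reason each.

counts: f: 1×; h [bound]: 0×; g [bound]: 1×
left-to-right use order: f, g
typing: ✓ — Q → Q
ordered ✗ (needs weakening: h unused)
linear ✗ (needs weakening: h unused)
affine ✓ (at most one use each (f, h, g))
relevant ✗ (needs weakening: h unused)
unrestricted ✓ (well-typed at Q → Q; no restrictions here)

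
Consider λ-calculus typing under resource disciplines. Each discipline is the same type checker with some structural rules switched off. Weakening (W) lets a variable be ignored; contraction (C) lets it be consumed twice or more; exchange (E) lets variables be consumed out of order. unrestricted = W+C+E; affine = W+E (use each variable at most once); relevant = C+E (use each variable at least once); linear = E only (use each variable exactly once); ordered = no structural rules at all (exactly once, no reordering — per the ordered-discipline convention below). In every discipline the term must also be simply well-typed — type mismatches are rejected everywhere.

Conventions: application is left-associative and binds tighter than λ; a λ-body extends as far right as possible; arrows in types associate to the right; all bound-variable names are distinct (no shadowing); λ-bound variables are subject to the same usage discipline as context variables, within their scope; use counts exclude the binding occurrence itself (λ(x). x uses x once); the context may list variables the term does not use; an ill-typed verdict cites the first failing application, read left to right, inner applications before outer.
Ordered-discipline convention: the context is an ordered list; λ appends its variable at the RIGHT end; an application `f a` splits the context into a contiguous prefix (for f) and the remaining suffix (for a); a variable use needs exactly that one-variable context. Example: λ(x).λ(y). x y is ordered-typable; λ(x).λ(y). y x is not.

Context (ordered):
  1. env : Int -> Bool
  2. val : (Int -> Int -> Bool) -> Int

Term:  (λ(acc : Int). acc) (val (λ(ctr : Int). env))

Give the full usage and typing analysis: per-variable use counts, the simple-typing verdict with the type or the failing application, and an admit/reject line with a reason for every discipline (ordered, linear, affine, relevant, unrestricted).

use counts: env=1; val=1; acc [bound]=1; ctr [bound]=0
use order (left to right): acc, val, env
typing: ✓ — Int
ordered: ✗, unused: ctr — weakening required
linear: ✗, unused: ctr — weakening required
affine: ✓, at most one use each (env, val, acc, ctr)
relevant: ✗, unused: ctr — weakening required
unrestricted: ✓, type-checks (Int) and nothing is barred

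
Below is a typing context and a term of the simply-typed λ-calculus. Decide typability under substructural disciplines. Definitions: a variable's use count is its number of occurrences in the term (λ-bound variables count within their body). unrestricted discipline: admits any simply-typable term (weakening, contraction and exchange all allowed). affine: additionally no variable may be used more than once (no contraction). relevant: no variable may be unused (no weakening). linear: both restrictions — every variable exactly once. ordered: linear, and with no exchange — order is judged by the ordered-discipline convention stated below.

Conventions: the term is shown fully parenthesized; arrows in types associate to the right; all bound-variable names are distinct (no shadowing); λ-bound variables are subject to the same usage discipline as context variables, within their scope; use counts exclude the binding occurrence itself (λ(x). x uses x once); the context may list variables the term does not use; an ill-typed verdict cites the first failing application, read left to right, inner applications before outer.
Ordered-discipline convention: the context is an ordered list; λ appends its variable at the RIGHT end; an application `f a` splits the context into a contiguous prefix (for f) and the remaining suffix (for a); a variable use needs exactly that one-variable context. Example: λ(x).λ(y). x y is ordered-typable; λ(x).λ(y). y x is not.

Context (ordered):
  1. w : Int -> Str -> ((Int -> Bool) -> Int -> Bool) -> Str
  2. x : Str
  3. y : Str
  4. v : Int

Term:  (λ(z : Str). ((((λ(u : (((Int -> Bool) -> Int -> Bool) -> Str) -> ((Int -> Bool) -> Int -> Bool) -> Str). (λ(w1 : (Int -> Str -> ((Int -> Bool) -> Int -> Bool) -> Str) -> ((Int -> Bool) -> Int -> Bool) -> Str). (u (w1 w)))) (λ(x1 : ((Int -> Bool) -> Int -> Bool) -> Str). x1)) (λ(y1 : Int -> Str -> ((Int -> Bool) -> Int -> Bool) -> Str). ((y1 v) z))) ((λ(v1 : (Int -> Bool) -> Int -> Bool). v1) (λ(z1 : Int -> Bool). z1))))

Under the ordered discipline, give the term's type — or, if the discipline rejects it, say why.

not well-typed under ordered — needs weakening: x, y unused
variable uses: w: 1; x: 0; y: 0; v: 1; z [bound]: 1; u [bound]: 1; w1 [bound]: 1; x1 [bound]: 1; y1 [bound]: 1; v1 [bound]: 1; z1 [bound]: 1
use order (left to right): u, w1, w, x1, y1, v, z, v1, z1
typing: the term checks, with type Str -> Str
per-discipline verdicts: ordered ✗, linear ✗, affine ✓, relevant ✗, unrestricted ✓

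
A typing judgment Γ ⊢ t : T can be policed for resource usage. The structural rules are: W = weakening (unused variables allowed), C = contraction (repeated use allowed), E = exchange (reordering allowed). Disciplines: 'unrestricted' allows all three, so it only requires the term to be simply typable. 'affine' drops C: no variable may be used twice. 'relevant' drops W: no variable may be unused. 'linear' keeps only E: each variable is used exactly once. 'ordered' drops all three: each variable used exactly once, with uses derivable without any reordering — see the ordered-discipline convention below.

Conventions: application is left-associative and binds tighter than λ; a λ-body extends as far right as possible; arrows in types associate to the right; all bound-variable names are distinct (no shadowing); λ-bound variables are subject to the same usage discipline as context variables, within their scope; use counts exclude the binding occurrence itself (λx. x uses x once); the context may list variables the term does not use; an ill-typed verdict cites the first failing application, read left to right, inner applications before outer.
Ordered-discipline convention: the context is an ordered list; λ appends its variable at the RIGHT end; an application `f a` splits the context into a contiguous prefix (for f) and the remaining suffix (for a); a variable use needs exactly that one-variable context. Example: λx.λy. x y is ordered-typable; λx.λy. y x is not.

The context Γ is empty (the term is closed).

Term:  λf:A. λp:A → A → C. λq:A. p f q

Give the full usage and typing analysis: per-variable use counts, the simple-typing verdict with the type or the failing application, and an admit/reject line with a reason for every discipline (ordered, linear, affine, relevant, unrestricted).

variable uses: f [bound]: 1×, p [bound]: 1×, q [bound]: 1×
uses in reading order: p, f, q
typing: well-typed at A → (A → A → C) → A → C
ordered: ✗ — no ordered split (uses run p, f, q)
linear: ✓ — single use per variable (f, p, q)
affine: ✓ — none of f, p, q used more than once
relevant: ✓ — at least one use each (f, p, q)
unrestricted: ✓ — type-checks (A → (A → A → C) → A → C) and nothing is barred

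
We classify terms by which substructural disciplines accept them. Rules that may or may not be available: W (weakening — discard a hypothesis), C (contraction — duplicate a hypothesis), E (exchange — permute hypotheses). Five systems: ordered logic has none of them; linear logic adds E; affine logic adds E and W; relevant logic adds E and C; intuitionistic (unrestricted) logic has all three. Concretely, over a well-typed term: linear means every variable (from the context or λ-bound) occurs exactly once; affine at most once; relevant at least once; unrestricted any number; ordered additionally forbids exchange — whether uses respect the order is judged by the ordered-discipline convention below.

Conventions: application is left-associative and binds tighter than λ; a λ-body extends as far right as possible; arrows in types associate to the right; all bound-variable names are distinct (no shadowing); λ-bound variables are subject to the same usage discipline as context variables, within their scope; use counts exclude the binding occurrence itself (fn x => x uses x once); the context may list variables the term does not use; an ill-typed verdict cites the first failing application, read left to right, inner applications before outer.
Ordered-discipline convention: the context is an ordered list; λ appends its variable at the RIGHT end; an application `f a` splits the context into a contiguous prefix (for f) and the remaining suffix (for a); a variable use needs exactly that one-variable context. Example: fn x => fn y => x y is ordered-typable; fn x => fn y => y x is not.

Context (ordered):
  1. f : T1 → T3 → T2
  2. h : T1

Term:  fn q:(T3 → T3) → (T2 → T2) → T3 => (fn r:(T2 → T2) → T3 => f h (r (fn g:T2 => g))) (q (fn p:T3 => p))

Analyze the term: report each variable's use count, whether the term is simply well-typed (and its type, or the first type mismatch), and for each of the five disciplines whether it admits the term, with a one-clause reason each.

variable uses: f: 1×, h: 1×, q (λ-bound): 1×, r (λ-bound): 1×, g (λ-bound): 1×, p (λ-bound): 1×
uses in reading order: f, h, r, g, q, p
typing: ✓ — ((T3 → T3) → (T2 → T2) → T3) → T2
ordered ✓ (single-use (f, h, q, r, g, p), ordered derivation ok)
linear ✓ (single use per variable (f, h, q, r, g, p))
affine ✓ (f, h, q, r, g, p: no repeats, contraction unneeded)
relevant ✓ (every one of f, h, q, r, g, p appears)
unrestricted ✓ (type-checks (((T3 → T3) → (T2 → T2) → T3) → T2) and nothing is barred)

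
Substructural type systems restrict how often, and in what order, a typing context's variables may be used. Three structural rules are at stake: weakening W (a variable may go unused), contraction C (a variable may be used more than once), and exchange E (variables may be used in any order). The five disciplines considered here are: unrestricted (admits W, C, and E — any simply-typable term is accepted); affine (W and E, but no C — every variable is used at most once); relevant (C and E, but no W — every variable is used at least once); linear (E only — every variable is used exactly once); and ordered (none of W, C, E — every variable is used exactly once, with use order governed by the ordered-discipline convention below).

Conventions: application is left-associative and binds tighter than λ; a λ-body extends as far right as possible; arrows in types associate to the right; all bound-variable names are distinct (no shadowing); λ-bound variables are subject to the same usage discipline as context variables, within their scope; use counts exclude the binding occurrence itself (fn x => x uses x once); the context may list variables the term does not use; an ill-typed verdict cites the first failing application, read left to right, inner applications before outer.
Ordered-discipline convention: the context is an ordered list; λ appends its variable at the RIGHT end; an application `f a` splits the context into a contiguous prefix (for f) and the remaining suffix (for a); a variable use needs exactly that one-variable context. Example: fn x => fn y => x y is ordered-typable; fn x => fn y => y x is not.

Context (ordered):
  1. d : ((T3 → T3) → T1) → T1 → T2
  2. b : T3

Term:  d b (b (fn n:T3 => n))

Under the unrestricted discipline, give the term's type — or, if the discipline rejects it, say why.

not well-typed under unrestricted — not simply typable
variable uses: d: 1×, b: 2×, n (bound): 1×
use order (left to right): d, b, b, n
typing: ill-typed: an application expects (T3 → T3) → T1 but receives T3
per-discipline verdicts: ordered ✗, linear ✗, affine ✗, relevant ✗, unrestricted ✗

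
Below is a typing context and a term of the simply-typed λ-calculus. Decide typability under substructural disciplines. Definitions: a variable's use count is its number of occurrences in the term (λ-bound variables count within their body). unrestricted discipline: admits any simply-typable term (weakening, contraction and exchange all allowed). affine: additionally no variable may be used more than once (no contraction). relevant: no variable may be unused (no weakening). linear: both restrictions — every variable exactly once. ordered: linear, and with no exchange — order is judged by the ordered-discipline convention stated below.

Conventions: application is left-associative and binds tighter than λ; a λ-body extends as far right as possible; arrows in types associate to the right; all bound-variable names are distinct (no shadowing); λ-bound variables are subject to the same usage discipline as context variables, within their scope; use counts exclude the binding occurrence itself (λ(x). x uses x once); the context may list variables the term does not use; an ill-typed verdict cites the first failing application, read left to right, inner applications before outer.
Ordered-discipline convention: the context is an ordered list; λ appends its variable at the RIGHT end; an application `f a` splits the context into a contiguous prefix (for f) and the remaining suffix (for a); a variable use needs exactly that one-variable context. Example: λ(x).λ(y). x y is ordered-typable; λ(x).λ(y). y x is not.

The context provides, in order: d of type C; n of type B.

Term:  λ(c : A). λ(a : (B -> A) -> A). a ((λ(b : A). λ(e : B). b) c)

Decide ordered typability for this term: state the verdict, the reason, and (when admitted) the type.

no — d, n, e left unused
counts: d=0, n=0, c (λ-bound)=1, a (λ-bound)=1, b (λ-bound)=1, e (λ-bound)=0
use order (left to right): a, b, c
typing: well-typed at A -> ((B -> A) -> A) -> A
across the five disciplines: ordered ✗ · linear ✗ · affine ✓ · relevant ✗ · unrestricted ✓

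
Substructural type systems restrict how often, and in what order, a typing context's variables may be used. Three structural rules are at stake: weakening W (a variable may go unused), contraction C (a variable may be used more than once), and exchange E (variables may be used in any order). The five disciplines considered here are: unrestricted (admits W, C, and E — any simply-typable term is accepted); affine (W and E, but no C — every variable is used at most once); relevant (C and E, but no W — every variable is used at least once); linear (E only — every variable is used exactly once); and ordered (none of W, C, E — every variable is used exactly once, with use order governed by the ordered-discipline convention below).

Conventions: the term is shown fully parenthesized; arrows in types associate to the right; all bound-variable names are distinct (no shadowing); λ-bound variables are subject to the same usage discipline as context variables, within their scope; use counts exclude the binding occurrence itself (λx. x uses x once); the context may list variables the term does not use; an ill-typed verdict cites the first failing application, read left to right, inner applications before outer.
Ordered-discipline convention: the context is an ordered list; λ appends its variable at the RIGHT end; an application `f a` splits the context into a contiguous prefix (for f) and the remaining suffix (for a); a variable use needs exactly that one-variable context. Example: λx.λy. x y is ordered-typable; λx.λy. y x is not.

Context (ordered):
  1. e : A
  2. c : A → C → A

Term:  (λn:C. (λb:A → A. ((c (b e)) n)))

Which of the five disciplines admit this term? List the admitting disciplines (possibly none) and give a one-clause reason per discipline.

admitted by: linear, affine, relevant, unrestricted
counts: e ×1, c ×1, n (λ-bound) ×1, b (λ-bound) ×1
uses in reading order: c, b, e, n
typing: well-typed — term : C → (A → A) → A
ordered: ✗, no contiguous prefix/suffix split fits c, b, e, n
linear: ✓, each of e, c, n, b used exactly once
affine: ✓, at most one use each (e, c, n, b)
relevant: ✓, e, c, n, b: all used, weakening unneeded
unrestricted: ✓, type-checks (C → (A → A) → A) and nothing is barred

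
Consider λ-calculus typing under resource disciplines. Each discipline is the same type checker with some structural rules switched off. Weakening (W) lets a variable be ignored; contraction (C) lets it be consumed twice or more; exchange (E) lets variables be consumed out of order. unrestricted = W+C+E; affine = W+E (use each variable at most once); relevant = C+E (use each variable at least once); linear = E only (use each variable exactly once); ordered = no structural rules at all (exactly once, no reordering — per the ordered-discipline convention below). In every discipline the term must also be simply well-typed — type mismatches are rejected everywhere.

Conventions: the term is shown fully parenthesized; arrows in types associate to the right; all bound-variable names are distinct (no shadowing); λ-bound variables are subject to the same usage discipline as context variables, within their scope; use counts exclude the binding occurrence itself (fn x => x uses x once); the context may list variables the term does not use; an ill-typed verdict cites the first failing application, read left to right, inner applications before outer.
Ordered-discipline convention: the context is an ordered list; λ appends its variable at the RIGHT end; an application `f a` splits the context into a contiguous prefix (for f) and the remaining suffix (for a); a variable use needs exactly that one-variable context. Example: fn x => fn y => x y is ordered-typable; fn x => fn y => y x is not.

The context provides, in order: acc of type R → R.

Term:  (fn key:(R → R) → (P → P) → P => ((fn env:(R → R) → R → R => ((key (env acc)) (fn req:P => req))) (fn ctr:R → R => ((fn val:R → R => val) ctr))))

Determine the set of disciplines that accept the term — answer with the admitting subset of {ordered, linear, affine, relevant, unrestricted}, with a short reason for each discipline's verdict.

admitted in: linear, affine, relevant, unrestricted
variable uses: acc: 1×; key (λ-bound): 1×; env (λ-bound): 1×; req (λ-bound): 1×; ctr (λ-bound): 1×; val (λ-bound): 1×
left-to-right use order: key, env, acc, req, val, ctr
typing: ✓ — ((R → R) → (P → P) → P) → P
ordered: ✗, no contiguous prefix/suffix split fits key, env, acc, req, val, ctr
linear: ✓, exactly-once usage across acc, key, env, req, ctr, val
affine: ✓, at most one use each (acc, key, env, req, ctr, val)
relevant: ✓, none of acc, key, env, req, ctr, val goes unused
unrestricted: ✓, simply typable at ((R → R) → (P → P) → P) → P; W, C, E all held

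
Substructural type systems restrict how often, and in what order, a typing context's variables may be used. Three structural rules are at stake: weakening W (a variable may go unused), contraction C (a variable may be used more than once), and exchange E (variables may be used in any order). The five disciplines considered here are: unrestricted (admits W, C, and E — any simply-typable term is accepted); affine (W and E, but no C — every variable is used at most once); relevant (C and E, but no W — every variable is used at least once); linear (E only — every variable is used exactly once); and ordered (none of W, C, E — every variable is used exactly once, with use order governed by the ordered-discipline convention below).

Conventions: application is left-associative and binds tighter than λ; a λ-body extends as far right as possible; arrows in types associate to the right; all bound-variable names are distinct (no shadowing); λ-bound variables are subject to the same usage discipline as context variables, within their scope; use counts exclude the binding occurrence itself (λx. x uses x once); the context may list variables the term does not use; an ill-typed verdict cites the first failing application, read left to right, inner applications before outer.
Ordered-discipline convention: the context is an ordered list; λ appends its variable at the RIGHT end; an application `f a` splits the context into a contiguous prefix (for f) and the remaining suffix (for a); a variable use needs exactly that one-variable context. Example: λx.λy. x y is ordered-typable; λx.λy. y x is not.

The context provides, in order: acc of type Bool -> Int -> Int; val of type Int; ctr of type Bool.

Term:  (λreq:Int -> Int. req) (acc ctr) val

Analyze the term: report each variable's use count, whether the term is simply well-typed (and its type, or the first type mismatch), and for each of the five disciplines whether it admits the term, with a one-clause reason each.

counts: acc: 1; val: 1; ctr: 1; req (λ-bound): 1
uses in reading order: req, acc, ctr, val
typing: the term checks, with type Int
ordered: ✗, no ordered split (uses run req, acc, ctr, val)
linear: ✓, each of acc, val, ctr, req used exactly once
affine: ✓, acc, val, ctr, req: no repeats, contraction unneeded
relevant: ✓, every one of acc, val, ctr, req appears
unrestricted: ✓, type-checks (Int) and nothing is barred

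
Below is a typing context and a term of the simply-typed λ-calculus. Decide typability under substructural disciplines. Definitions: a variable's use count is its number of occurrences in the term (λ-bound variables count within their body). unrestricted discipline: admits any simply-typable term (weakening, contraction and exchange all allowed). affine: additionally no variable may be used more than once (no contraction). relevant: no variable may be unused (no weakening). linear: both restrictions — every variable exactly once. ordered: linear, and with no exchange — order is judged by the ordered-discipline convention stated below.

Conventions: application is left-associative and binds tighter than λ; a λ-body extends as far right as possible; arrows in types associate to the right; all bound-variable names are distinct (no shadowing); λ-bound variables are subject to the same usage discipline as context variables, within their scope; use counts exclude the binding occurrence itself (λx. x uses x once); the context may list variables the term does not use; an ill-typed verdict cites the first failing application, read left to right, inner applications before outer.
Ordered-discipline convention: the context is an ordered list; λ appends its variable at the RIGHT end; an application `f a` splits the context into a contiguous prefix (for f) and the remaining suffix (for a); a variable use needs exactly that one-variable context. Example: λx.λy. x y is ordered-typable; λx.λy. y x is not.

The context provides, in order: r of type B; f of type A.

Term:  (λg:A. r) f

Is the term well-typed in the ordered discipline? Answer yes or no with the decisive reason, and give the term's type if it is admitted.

no — unused: g — weakening required
variable uses: r: 1×; f: 1×; g (bound): 0×
use order (left to right): r, f
typing: well-typed — term : B
across the five disciplines: ordered ✗; linear ✗; affine ✓; relevant ✗; unrestricted ✓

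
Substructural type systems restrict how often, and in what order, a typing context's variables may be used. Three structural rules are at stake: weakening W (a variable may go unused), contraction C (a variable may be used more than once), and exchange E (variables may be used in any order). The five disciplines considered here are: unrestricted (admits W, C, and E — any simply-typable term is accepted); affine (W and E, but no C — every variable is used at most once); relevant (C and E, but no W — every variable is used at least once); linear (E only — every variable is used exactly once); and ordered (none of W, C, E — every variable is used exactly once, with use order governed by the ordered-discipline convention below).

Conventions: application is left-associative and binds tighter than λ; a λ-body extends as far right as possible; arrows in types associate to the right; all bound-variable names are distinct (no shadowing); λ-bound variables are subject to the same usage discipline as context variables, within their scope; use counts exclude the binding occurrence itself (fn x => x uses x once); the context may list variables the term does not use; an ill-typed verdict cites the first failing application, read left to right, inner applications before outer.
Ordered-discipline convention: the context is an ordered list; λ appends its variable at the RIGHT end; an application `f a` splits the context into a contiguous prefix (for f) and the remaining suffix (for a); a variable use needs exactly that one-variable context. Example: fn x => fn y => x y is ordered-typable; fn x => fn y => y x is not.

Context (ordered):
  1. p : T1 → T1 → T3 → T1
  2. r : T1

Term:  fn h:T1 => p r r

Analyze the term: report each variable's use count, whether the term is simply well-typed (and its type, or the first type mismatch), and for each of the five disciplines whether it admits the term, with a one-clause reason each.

usage: p=1; r=2; h (λ-bound)=0
uses in reading order: p, r, r
typing: ✓ — T1 → T3 → T1
ordered: ✗, needs contraction — r ×2; h never used (weakening)
linear: ✗, needs contraction — r ×2; h never used (weakening)
affine: ✗, needs contraction — r ×2
relevant: ✗, h never used (weakening)
unrestricted: ✓, simply typable at T1 → T3 → T1; W, C, E all held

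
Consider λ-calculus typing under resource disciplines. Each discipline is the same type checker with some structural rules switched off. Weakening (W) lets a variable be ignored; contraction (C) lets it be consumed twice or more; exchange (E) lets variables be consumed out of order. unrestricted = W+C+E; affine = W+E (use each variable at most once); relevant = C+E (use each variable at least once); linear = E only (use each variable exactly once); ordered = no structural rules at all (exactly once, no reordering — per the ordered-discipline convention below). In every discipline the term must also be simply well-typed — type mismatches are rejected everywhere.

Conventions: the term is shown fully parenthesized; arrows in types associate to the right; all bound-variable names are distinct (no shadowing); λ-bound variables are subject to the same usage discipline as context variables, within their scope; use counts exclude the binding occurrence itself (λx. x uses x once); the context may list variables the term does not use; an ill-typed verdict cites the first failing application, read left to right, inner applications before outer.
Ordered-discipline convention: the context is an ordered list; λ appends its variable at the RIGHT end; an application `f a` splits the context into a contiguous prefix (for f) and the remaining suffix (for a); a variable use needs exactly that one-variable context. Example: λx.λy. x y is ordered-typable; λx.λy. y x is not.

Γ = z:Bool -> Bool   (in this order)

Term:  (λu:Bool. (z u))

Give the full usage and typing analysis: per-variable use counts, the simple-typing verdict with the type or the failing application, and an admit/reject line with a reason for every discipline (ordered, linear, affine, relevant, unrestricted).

counts: z=1; u (λ-bound)=1
left-to-right use order: z, u
typing: the term checks, with type Bool -> Bool
ordered: ✓, z, u once each; derivable with no W/C/E
linear: ✓, single use per variable (z, u)
affine: ✓, at most one use each (z, u)
relevant: ✓, none of z, u goes unused
unrestricted: ✓, typability at Bool -> Bool is all that's needed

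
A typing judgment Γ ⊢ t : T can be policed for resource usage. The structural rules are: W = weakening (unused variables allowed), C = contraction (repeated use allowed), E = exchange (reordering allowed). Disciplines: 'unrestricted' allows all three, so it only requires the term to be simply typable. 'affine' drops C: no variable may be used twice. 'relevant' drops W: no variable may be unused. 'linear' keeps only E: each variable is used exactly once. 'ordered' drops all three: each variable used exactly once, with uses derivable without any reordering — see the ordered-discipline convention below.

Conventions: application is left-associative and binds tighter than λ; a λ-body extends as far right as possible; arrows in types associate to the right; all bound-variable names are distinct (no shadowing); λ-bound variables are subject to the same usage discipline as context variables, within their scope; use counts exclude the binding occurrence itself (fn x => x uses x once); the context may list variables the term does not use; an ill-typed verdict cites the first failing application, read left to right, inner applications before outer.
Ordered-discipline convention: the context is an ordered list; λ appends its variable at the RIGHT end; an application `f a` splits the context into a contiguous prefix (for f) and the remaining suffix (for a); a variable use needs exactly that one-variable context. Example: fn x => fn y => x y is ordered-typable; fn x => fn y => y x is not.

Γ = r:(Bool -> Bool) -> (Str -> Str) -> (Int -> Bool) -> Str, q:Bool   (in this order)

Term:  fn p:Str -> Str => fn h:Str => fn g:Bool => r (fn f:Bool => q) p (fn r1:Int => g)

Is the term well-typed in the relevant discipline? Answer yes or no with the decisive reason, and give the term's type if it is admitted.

no — needs weakening: h, f, r1 unused
use counts: r: 1×; q: 1×; p [bound]: 1×; h [bound]: 0×; g [bound]: 1×; f [bound]: 0×; r1 [bound]: 0×
uses in reading order: r, q, p, g
typing: well-typed at (Str -> Str) -> Str -> Bool -> Str
across the five disciplines: ordered ✗; linear ✗; affine ✓; relevant ✗; unrestricted ✓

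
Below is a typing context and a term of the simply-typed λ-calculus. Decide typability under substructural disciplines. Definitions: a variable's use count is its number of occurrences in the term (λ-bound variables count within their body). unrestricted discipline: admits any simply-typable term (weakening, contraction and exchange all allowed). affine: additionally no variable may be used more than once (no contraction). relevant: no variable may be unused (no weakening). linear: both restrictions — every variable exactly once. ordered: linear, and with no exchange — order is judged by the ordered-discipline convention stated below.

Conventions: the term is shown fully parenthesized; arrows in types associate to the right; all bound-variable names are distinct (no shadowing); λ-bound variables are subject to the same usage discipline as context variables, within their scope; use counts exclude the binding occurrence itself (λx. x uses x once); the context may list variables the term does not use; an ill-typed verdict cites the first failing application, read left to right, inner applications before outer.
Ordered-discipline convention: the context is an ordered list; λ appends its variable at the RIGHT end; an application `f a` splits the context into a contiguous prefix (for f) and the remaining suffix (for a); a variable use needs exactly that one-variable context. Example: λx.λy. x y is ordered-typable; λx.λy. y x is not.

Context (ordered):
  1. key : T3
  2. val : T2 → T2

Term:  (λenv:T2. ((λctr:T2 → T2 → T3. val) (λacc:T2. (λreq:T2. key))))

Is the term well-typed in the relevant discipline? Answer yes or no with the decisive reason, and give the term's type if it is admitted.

no — unused: env, ctr, acc, req — weakening required
use counts: key=1; val=1; env (bound)=0; ctr (bound)=0; acc (bound)=0; req (bound)=0
uses in reading order: val, key
typing: well-typed — term : T2 → T2 → T2
across the five disciplines: ordered ✗, linear ✗, affine ✓, relevant ✗, unrestricted ✓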